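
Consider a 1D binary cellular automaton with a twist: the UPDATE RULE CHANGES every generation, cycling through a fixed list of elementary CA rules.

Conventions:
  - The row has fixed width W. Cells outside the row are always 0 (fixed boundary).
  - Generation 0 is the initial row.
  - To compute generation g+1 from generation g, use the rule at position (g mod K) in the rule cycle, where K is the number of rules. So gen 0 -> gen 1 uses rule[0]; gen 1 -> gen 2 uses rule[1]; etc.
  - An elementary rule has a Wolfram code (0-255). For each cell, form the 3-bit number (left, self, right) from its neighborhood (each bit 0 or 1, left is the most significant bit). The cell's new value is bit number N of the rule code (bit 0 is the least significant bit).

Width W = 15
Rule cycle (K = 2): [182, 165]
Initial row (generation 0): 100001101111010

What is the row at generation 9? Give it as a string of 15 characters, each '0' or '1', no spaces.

Answer: 001111001000011

Derivation:
Gen 0: 100001101111010
Gen 1 (rule 182): 110010010110111
Gen 2 (rule 165): 000010011001010
Gen 3 (rule 182): 000111100111111
Gen 4 (rule 165): 110011000011110
Gen 5 (rule 182): 001100100101101
Gen 6 (rule 165): 100000100110011
Gen 7 (rule 182): 110001111001100
Gen 8 (rule 165): 000100110000001
Gen 9 (rule 182): 001111001000011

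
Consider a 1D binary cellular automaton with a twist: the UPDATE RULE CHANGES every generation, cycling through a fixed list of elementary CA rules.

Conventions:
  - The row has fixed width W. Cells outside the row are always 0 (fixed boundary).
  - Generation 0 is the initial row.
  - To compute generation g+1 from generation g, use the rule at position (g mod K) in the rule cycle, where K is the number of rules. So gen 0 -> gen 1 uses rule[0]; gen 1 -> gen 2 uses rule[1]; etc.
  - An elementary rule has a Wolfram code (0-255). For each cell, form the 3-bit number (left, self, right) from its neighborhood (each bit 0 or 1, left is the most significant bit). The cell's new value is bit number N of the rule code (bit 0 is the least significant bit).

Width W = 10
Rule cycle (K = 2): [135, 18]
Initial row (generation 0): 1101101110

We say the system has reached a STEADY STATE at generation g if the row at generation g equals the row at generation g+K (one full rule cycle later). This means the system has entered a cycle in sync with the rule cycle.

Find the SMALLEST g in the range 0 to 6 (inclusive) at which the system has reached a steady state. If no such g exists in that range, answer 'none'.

Gen 0: 1101101110
Gen 1 (rule 135): 0000000100
Gen 2 (rule 18): 0000001010
Gen 3 (rule 135): 1111111010
Gen 4 (rule 18): 0000000001
Gen 5 (rule 135): 1111111111
Gen 6 (rule 18): 0000000000
Gen 7 (rule 135): 1111111111
Gen 8 (rule 18): 0000000000

Answer: 5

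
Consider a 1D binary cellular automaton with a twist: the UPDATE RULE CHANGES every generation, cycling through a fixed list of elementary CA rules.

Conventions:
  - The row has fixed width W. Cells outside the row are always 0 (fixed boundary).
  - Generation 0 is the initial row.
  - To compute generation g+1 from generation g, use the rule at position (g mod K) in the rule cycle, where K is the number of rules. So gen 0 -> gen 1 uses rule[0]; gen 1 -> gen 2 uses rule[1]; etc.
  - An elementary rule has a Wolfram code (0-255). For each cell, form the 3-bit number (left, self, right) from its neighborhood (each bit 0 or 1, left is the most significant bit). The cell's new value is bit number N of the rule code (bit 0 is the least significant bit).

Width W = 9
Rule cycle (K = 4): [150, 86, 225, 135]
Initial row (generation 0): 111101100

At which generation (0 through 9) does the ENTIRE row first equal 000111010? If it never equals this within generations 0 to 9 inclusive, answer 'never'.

Answer: never

Derivation:
Gen 0: 111101100
Gen 1 (rule 150): 011000010
Gen 2 (rule 86): 101100111
Gen 3 (rule 225): 010100011
Gen 4 (rule 135): 110101100
Gen 5 (rule 150): 000100010
Gen 6 (rule 86): 001110111
Gen 7 (rule 225): 100111011
Gen 8 (rule 135): 101010000
Gen 9 (rule 150): 101011000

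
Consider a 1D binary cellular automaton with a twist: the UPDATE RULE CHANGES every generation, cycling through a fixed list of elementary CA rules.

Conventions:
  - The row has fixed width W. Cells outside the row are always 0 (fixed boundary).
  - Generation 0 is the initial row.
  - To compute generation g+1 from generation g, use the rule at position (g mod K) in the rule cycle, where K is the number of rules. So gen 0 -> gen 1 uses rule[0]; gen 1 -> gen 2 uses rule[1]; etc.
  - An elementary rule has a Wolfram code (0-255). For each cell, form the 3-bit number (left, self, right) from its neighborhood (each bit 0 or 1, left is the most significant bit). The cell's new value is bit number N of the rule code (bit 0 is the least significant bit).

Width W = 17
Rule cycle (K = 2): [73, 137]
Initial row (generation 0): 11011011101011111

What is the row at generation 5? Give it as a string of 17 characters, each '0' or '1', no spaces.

Gen 0: 11011011101011111
Gen 1 (rule 73): 11011010100010001
Gen 2 (rule 137): 10010000001000100
Gen 3 (rule 73): 00000111100010001
Gen 4 (rule 137): 11110111001000100
Gen 5 (rule 73): 10010101000010001

Answer: 10010101000010001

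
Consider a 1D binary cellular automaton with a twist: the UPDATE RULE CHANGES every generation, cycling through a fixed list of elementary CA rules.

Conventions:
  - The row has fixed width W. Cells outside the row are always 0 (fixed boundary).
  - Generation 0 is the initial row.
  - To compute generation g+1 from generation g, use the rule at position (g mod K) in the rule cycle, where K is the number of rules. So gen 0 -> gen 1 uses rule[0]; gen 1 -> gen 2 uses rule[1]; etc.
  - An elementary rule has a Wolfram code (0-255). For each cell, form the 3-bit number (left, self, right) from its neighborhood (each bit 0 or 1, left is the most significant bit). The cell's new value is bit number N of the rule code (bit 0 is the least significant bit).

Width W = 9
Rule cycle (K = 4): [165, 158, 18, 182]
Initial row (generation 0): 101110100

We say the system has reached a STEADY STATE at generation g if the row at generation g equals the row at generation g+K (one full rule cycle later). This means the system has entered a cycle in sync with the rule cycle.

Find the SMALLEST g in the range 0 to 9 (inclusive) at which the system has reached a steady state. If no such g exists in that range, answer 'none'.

Answer: none

Derivation:
Gen 0: 101110100
Gen 1 (rule 165): 110101101
Gen 2 (rule 158): 100101001
Gen 3 (rule 18): 011000110
Gen 4 (rule 182): 100101001
Gen 5 (rule 165): 100111001
Gen 6 (rule 158): 111110111
Gen 7 (rule 18): 000000000
Gen 8 (rule 182): 000000000
Gen 9 (rule 165): 111111111
Gen 10 (rule 158): 111111110
Gen 11 (rule 18): 000000001
Gen 12 (rule 182): 000000011
Gen 13 (rule 165): 111111000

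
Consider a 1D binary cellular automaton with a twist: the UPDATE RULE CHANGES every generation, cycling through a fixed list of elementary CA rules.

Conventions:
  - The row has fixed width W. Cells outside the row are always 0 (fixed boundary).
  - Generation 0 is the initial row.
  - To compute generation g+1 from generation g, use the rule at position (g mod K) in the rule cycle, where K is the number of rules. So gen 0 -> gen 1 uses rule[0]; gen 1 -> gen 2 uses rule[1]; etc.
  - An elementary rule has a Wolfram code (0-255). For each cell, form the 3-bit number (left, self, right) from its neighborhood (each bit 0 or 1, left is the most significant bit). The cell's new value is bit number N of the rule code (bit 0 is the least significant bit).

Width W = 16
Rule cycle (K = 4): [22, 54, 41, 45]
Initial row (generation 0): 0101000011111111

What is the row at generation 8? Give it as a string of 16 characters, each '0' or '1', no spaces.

Gen 0: 0101000011111111
Gen 1 (rule 22): 1101100100000000
Gen 2 (rule 54): 0010011110000000
Gen 3 (rule 41): 1000010000111111
Gen 4 (rule 45): 1011010110100000
Gen 5 (rule 22): 1000010000110000
Gen 6 (rule 54): 1100111001001000
Gen 7 (rule 41): 1000100000000011
Gen 8 (rule 45): 1010101111111010

Answer: 1010101111111010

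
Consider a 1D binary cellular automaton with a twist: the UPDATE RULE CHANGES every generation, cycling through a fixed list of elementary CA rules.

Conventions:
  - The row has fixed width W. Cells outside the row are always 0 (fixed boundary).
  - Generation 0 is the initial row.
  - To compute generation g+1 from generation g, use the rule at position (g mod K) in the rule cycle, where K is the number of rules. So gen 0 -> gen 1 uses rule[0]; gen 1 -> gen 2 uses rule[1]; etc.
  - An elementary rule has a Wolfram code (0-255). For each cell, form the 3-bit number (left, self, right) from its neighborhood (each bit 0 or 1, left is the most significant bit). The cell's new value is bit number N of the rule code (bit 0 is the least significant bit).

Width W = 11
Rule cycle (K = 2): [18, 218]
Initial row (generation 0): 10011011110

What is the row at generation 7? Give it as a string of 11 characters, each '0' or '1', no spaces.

Answer: 10001010001

Derivation:
Gen 0: 10011011110
Gen 1 (rule 18): 01100000001
Gen 2 (rule 218): 11110000010
Gen 3 (rule 18): 00001000101
Gen 4 (rule 218): 00010101000
Gen 5 (rule 18): 00100000100
Gen 6 (rule 218): 01010001010
Gen 7 (rule 18): 10001010001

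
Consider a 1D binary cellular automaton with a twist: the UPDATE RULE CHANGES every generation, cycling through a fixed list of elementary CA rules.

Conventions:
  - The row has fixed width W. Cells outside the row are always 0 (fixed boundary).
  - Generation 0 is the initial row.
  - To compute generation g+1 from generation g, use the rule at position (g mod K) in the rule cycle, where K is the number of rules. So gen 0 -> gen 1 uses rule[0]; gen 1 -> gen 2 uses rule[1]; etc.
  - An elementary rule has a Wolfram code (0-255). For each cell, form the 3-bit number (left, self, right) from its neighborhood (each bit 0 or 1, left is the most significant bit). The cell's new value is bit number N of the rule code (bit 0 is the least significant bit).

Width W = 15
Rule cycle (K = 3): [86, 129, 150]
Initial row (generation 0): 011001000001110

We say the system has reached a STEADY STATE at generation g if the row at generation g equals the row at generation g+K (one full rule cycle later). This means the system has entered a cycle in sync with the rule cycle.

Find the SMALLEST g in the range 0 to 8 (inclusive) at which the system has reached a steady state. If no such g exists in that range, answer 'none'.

Gen 0: 011001000001110
Gen 1 (rule 86): 101111100010011
Gen 2 (rule 129): 000111001000000
Gen 3 (rule 150): 001010111100000
Gen 4 (rule 86): 011010000110000
Gen 5 (rule 129): 000000110000111
Gen 6 (rule 150): 000001001001010
Gen 7 (rule 86): 000011111111011
Gen 8 (rule 129): 111001111110000
Gen 9 (rule 150): 010110111101000
Gen 10 (rule 86): 110010000101100
Gen 11 (rule 129): 000000110000001

Answer: none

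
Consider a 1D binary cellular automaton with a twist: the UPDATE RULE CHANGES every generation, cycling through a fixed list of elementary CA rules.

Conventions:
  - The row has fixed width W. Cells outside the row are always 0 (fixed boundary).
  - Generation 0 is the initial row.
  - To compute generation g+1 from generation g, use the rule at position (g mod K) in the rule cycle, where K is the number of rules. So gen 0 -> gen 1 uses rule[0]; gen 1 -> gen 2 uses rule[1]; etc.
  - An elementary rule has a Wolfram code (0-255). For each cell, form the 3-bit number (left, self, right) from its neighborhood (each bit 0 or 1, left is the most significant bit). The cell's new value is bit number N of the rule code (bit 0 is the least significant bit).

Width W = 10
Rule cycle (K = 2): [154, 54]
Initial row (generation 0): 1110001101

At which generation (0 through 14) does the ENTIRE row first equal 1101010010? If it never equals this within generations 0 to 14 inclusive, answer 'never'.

Answer: never

Derivation:
Gen 0: 1110001101
Gen 1 (rule 154): 1101011000
Gen 2 (rule 54): 0011100100
Gen 3 (rule 154): 0111011010
Gen 4 (rule 54): 1000100111
Gen 5 (rule 154): 0101011110
Gen 6 (rule 54): 1111100001
Gen 7 (rule 154): 1111010010
Gen 8 (rule 54): 0000111111
Gen 9 (rule 154): 0001111110
Gen 10 (rule 54): 0010000001
Gen 11 (rule 154): 0101000010
Gen 12 (rule 54): 1111100111
Gen 13 (rule 154): 1111011110
Gen 14 (rule 54): 0000100001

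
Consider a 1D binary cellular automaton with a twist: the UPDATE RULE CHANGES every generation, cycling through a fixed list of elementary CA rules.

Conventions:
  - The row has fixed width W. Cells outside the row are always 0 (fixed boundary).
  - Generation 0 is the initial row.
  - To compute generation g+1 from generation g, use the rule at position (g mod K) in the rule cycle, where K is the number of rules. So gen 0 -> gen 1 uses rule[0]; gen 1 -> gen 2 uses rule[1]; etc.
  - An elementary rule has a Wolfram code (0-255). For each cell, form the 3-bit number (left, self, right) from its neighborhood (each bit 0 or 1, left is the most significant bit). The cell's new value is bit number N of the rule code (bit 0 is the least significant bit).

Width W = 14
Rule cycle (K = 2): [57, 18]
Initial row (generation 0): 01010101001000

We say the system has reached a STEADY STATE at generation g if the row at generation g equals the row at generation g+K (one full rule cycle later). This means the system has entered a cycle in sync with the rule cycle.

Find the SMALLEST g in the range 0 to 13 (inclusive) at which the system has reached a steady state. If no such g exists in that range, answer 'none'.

Gen 0: 01010101001000
Gen 1 (rule 57): 00101010100111
Gen 2 (rule 18): 01000000011000
Gen 3 (rule 57): 00111111010111
Gen 4 (rule 18): 01000000000000
Gen 5 (rule 57): 00111111111111
Gen 6 (rule 18): 01000000000000
Gen 7 (rule 57): 00111111111111
Gen 8 (rule 18): 01000000000000
Gen 9 (rule 57): 00111111111111
Gen 10 (rule 18): 01000000000000
Gen 11 (rule 57): 00111111111111
Gen 12 (rule 18): 01000000000000
Gen 13 (rule 57): 00111111111111
Gen 14 (rule 18): 01000000000000
Gen 15 (rule 57): 00111111111111

Answer: 4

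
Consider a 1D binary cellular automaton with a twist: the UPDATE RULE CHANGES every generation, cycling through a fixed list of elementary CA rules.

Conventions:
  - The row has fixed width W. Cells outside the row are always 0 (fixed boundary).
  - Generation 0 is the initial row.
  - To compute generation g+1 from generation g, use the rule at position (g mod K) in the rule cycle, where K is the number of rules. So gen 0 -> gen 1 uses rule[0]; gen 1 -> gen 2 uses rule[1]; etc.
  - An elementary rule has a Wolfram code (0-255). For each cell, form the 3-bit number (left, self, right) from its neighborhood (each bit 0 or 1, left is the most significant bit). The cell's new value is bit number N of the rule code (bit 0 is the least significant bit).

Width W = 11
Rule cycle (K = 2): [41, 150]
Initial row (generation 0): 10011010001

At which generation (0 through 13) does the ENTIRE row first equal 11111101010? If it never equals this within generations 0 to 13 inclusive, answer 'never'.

Gen 0: 10011010001
Gen 1 (rule 41): 00010100100
Gen 2 (rule 150): 00110111110
Gen 3 (rule 41): 10101100000
Gen 4 (rule 150): 10100010000
Gen 5 (rule 41): 01001000111
Gen 6 (rule 150): 11111101010
Gen 7 (rule 41): 10000010100
Gen 8 (rule 150): 11000110110
Gen 9 (rule 41): 10010101100
Gen 10 (rule 150): 11110100010
Gen 11 (rule 41): 10001001000
Gen 12 (rule 150): 11011111100
Gen 13 (rule 41): 10110000001

Answer: 6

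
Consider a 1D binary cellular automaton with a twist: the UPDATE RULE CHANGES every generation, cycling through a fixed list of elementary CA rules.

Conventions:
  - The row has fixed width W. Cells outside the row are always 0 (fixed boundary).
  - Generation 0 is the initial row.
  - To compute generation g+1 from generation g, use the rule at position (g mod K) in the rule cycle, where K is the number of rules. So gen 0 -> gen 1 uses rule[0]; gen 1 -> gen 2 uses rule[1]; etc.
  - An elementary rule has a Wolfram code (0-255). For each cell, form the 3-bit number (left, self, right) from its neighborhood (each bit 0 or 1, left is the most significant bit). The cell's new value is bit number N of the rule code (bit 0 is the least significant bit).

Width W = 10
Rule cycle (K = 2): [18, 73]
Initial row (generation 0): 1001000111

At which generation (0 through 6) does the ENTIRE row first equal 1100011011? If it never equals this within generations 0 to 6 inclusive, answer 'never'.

Gen 0: 1001000111
Gen 1 (rule 18): 0110101000
Gen 2 (rule 73): 0110000011
Gen 3 (rule 18): 1001000100
Gen 4 (rule 73): 0000010001
Gen 5 (rule 18): 0000101010
Gen 6 (rule 73): 1110000000

Answer: never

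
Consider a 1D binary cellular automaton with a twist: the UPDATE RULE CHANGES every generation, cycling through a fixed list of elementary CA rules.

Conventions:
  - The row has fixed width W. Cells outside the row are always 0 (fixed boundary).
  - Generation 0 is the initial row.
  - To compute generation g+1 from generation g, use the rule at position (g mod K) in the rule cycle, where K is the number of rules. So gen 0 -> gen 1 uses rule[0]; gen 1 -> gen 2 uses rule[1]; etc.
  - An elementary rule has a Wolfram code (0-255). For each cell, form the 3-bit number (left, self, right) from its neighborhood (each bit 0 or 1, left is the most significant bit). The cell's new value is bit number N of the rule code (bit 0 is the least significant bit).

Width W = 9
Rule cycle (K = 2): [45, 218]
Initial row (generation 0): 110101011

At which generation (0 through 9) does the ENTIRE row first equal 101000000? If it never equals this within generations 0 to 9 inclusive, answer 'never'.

Gen 0: 110101011
Gen 1 (rule 45): 101111110
Gen 2 (rule 218): 001111111
Gen 3 (rule 45): 101000000
Gen 4 (rule 218): 000100000
Gen 5 (rule 45): 110101111
Gen 6 (rule 218): 110001111
Gen 7 (rule 45): 100101000
Gen 8 (rule 218): 011000100
Gen 9 (rule 45): 010010101

Answer: 3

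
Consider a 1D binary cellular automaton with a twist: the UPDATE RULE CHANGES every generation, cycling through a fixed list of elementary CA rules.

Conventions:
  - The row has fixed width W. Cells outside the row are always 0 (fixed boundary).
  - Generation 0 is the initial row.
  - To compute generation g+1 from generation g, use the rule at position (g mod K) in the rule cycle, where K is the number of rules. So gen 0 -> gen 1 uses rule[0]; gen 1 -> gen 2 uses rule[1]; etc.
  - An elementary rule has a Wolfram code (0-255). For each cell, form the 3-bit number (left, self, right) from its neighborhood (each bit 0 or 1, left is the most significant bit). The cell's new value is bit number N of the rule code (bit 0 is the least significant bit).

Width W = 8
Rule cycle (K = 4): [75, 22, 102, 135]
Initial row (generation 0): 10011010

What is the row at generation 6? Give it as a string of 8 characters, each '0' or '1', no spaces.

Answer: 00011001

Derivation:
Gen 0: 10011010
Gen 1 (rule 75): 00111000
Gen 2 (rule 22): 01000100
Gen 3 (rule 102): 11001100
Gen 4 (rule 135): 00010001
Gen 5 (rule 75): 11100110
Gen 6 (rule 22): 00011001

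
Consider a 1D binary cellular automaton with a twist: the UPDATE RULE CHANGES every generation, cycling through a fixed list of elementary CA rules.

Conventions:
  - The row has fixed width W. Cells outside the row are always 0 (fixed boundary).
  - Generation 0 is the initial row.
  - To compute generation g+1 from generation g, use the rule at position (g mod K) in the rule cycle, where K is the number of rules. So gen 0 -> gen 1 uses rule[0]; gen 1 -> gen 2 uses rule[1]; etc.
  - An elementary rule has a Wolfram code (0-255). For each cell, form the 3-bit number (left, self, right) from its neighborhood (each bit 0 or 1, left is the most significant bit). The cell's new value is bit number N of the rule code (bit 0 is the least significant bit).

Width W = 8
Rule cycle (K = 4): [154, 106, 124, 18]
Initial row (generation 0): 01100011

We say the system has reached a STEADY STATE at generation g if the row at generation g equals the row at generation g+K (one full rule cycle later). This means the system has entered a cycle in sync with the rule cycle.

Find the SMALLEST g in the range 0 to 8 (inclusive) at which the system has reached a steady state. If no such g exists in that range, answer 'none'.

Gen 0: 01100011
Gen 1 (rule 154): 11010110
Gen 2 (rule 106): 11101110
Gen 3 (rule 124): 10111011
Gen 4 (rule 18): 00000000
Gen 5 (rule 154): 00000000
Gen 6 (rule 106): 00000000
Gen 7 (rule 124): 00000000
Gen 8 (rule 18): 00000000
Gen 9 (rule 154): 00000000
Gen 10 (rule 106): 00000000
Gen 11 (rule 124): 00000000
Gen 12 (rule 18): 00000000

Answer: 4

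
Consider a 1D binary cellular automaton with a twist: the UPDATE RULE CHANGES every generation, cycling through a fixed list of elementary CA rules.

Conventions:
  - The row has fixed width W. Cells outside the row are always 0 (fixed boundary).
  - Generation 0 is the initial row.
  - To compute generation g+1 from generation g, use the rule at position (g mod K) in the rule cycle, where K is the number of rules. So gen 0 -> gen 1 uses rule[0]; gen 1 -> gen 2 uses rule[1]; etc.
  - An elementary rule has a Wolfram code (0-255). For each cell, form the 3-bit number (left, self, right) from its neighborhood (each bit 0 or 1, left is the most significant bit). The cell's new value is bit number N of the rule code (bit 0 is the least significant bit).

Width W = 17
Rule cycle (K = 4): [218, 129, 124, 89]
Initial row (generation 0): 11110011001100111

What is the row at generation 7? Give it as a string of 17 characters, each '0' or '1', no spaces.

Gen 0: 11110011001100111
Gen 1 (rule 218): 11111111111111111
Gen 2 (rule 129): 01111111111111110
Gen 3 (rule 124): 01000000000000011
Gen 4 (rule 89): 00111111111111011
Gen 5 (rule 218): 01111111111111011
Gen 6 (rule 129): 00111111111110000
Gen 7 (rule 124): 00100000000011000

Answer: 00100000000011000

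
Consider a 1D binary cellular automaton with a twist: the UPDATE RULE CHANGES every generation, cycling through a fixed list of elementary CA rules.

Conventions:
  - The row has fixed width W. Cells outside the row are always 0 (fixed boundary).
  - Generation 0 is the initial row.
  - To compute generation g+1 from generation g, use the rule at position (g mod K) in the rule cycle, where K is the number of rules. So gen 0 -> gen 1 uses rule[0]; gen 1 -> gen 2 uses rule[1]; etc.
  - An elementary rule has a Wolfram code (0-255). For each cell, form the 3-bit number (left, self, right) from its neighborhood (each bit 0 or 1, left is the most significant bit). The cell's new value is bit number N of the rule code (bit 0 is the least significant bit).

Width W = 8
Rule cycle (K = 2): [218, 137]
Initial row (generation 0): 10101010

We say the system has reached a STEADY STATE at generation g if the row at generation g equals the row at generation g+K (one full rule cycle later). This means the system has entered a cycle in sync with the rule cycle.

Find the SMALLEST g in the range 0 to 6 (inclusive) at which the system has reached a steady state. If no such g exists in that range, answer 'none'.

Answer: 2

Derivation:
Gen 0: 10101010
Gen 1 (rule 218): 00000001
Gen 2 (rule 137): 11111100
Gen 3 (rule 218): 11111110
Gen 4 (rule 137): 11111100
Gen 5 (rule 218): 11111110
Gen 6 (rule 137): 11111100
Gen 7 (rule 218): 11111110
Gen 8 (rule 137): 11111100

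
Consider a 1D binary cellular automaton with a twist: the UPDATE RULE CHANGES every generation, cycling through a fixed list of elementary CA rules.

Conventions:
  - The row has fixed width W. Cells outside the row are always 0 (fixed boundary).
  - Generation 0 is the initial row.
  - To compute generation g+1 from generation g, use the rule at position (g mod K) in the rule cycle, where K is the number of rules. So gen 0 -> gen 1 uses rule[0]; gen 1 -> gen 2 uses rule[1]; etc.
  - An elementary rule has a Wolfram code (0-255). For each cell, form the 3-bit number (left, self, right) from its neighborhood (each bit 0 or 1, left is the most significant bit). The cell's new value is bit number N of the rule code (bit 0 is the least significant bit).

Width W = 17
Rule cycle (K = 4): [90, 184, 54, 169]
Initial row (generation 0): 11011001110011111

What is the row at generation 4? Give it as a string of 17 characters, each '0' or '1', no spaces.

Gen 0: 11011001110011111
Gen 1 (rule 90): 11011111011110001
Gen 2 (rule 184): 10111110111101000
Gen 3 (rule 54): 11000001000011100
Gen 4 (rule 169): 10011100011011001

Answer: 10011100011011001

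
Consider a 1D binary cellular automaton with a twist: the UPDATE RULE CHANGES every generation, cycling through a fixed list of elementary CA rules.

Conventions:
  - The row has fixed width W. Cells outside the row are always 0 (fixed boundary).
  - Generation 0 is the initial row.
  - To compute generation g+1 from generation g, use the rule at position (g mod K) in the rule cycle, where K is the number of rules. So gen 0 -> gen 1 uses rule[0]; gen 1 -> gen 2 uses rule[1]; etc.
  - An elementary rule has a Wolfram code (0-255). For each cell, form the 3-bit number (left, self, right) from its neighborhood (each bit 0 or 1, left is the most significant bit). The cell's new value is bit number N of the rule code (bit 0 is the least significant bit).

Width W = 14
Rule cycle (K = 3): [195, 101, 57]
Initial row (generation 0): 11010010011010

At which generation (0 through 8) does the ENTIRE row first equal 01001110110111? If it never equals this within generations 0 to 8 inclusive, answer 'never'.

Gen 0: 11010010011010
Gen 1 (rule 195): 01000100101000
Gen 2 (rule 101): 01010100111011
Gen 3 (rule 57): 00101010100110
Gen 4 (rule 195): 11000000001010
Gen 5 (rule 101): 01011111101110
Gen 6 (rule 57): 00110000011001
Gen 7 (rule 195): 11010111101010
Gen 8 (rule 101): 01111000111110

Answer: never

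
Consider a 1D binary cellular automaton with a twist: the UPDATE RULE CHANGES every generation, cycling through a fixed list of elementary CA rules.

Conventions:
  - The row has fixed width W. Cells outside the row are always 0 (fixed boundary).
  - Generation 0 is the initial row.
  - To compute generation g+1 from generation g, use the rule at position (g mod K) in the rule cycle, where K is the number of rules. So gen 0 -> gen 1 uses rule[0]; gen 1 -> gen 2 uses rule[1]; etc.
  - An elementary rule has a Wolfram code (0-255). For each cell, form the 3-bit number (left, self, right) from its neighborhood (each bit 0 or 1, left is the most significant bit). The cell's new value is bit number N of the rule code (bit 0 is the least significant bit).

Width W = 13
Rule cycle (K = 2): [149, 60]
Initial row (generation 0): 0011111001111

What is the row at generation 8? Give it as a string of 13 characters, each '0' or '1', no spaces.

Answer: 1101001100100

Derivation:
Gen 0: 0011111001111
Gen 1 (rule 149): 1001110100110
Gen 2 (rule 60): 1101001110101
Gen 3 (rule 149): 0001100100101
Gen 4 (rule 60): 0001010110111
Gen 5 (rule 149): 1101010000010
Gen 6 (rule 60): 1011111000011
Gen 7 (rule 149): 1001110111000
Gen 8 (rule 60): 1101001100100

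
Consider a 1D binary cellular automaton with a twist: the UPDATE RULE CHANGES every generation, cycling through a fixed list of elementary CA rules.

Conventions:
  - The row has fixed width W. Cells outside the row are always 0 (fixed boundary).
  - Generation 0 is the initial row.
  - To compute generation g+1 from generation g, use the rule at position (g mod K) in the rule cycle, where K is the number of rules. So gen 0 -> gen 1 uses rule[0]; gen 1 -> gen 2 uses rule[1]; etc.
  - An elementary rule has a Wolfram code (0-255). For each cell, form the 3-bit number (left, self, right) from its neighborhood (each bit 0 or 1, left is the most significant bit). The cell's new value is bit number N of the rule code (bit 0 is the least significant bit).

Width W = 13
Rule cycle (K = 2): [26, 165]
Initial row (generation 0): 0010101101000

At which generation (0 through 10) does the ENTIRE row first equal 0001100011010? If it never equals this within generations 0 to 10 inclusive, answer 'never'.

Answer: never

Derivation:
Gen 0: 0010101101000
Gen 1 (rule 26): 0100001000100
Gen 2 (rule 165): 0101101010101
Gen 3 (rule 26): 1001000000000
Gen 4 (rule 165): 1001011111111
Gen 5 (rule 26): 0110010000000
Gen 6 (rule 165): 0000010111111
Gen 7 (rule 26): 0000100100000
Gen 8 (rule 165): 1110100101111
Gen 9 (rule 26): 1000011001000
Gen 10 (rule 165): 1011000001011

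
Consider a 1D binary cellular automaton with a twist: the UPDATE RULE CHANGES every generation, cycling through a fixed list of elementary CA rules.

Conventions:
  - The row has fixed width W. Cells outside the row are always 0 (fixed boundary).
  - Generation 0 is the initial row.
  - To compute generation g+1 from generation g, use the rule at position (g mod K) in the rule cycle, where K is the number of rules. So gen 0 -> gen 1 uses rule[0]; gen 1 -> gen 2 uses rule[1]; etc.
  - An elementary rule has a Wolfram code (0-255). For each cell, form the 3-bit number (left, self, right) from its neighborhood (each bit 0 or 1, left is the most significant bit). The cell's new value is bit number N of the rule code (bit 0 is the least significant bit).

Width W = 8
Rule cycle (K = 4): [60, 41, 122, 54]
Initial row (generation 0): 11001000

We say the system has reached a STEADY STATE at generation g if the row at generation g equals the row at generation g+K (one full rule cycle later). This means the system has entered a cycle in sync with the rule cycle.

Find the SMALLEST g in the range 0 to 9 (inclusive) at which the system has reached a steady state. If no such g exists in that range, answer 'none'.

Answer: 3

Derivation:
Gen 0: 11001000
Gen 1 (rule 60): 10101100
Gen 2 (rule 41): 01011001
Gen 3 (rule 122): 10111110
Gen 4 (rule 54): 11000001
Gen 5 (rule 60): 10100001
Gen 6 (rule 41): 01001100
Gen 7 (rule 122): 10111110
Gen 8 (rule 54): 11000001
Gen 9 (rule 60): 10100001
Gen 10 (rule 41): 01001100
Gen 11 (rule 122): 10111110
Gen 12 (rule 54): 11000001
Gen 13 (rule 60): 10100001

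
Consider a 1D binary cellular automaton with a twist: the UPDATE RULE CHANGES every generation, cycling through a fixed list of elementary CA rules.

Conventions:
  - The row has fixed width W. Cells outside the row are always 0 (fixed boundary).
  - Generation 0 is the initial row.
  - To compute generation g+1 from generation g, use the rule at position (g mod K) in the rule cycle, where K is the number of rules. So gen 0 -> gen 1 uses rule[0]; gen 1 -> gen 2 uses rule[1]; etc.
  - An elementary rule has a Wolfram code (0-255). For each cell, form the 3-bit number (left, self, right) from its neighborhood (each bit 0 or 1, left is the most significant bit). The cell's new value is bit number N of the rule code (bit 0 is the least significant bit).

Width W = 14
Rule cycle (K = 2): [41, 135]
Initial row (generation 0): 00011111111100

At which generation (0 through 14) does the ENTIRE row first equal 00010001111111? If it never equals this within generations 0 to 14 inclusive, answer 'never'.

Gen 0: 00011111111100
Gen 1 (rule 41): 11010000000001
Gen 2 (rule 135): 00010111111111
Gen 3 (rule 41): 11001100000000
Gen 4 (rule 135): 00010001111111
Gen 5 (rule 41): 11000101000000
Gen 6 (rule 135): 00011101011111
Gen 7 (rule 41): 11010010110000
Gen 8 (rule 135): 00010110000111
Gen 9 (rule 41): 11001100110100
Gen 10 (rule 135): 00010001000101
Gen 11 (rule 41): 11000100010010
Gen 12 (rule 135): 00011101110110
Gen 13 (rule 41): 11010011001100
Gen 14 (rule 135): 00010100010001

Answer: 4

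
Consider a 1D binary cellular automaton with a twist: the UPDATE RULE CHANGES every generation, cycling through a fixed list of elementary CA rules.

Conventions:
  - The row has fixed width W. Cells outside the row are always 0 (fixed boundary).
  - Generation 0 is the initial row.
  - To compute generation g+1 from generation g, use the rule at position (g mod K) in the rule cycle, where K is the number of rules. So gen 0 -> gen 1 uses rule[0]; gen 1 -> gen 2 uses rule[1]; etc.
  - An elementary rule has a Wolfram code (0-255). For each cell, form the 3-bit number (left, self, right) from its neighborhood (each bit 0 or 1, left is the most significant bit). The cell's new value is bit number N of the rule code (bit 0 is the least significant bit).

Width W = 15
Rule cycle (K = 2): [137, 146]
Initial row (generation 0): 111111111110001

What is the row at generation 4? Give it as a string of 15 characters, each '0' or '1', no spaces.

Answer: 101111101101000

Derivation:
Gen 0: 111111111110001
Gen 1 (rule 137): 111111111100100
Gen 2 (rule 146): 011111111011010
Gen 3 (rule 137): 011111110010000
Gen 4 (rule 146): 101111101101000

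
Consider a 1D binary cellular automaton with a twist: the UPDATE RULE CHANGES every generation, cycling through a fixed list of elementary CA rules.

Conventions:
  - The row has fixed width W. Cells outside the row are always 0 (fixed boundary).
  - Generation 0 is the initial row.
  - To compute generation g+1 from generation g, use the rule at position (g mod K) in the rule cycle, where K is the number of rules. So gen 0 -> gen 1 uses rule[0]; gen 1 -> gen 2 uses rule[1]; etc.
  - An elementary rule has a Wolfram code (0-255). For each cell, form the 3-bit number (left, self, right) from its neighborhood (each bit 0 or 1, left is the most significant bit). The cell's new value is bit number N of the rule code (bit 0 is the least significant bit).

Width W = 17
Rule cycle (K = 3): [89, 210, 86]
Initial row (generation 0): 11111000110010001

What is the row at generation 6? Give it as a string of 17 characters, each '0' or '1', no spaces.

Gen 0: 11111000110010001
Gen 1 (rule 89): 10001110111001100
Gen 2 (rule 210): 01010110011110110
Gen 3 (rule 86): 11010011100010011
Gen 4 (rule 89): 11001010111001011
Gen 5 (rule 210): 01110000011110001
Gen 6 (rule 86): 10011000100011011

Answer: 10011000100011011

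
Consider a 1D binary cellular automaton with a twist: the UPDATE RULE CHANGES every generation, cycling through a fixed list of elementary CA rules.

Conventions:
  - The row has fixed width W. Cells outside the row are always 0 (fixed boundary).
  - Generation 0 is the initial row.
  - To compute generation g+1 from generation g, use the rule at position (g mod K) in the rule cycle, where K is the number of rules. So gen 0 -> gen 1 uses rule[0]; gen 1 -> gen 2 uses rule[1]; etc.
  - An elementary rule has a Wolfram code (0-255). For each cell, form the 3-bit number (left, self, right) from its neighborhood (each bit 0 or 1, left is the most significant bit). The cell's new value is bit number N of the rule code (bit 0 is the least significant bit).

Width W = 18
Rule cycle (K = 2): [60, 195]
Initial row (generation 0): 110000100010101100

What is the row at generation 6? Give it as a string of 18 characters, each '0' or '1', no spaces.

Gen 0: 110000100010101100
Gen 1 (rule 60): 101000110011111010
Gen 2 (rule 195): 000011010101111000
Gen 3 (rule 60): 000010111111000100
Gen 4 (rule 195): 111100011111011001
Gen 5 (rule 60): 100010010000110101
Gen 6 (rule 195): 001100100111010000

Answer: 001100100111010000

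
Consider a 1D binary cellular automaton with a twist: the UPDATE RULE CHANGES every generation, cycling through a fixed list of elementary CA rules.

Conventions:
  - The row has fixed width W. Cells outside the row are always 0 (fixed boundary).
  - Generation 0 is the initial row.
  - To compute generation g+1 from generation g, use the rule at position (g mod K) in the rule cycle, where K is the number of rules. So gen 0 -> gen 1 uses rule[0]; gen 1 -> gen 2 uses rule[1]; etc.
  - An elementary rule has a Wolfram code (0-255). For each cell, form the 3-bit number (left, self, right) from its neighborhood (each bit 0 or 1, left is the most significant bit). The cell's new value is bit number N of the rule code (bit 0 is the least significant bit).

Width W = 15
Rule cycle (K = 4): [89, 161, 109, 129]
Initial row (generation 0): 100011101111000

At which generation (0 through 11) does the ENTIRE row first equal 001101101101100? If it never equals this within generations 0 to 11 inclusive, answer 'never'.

Gen 0: 100011101111000
Gen 1 (rule 89): 011010101001111
Gen 2 (rule 161): 000101010000110
Gen 3 (rule 109): 110111110110110
Gen 4 (rule 129): 000011100000000
Gen 5 (rule 89): 111010111111111
Gen 6 (rule 161): 010101011111110
Gen 7 (rule 109): 011111110000010
Gen 8 (rule 129): 001111100111000
Gen 9 (rule 89): 101000110101111
Gen 10 (rule 161): 010010001010110
Gen 11 (rule 109): 010010101111110

Answer: never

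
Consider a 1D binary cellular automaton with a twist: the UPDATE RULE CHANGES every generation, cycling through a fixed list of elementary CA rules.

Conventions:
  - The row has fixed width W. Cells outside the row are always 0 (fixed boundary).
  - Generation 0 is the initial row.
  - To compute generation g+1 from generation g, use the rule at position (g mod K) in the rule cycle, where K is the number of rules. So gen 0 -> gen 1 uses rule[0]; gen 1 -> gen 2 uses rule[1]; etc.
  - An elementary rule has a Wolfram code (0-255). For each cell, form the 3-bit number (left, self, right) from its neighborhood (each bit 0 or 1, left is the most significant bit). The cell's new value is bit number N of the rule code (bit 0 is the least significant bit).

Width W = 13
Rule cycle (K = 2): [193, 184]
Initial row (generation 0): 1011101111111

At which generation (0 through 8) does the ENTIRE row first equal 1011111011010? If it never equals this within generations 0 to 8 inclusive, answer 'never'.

Answer: never

Derivation:
Gen 0: 1011101111111
Gen 1 (rule 193): 0001100111111
Gen 2 (rule 184): 0001010111110
Gen 3 (rule 193): 1100000011110
Gen 4 (rule 184): 1010000011101
Gen 5 (rule 193): 0000111001100
Gen 6 (rule 184): 0000110101010
Gen 7 (rule 193): 1110010000000
Gen 8 (rule 184): 1101001000000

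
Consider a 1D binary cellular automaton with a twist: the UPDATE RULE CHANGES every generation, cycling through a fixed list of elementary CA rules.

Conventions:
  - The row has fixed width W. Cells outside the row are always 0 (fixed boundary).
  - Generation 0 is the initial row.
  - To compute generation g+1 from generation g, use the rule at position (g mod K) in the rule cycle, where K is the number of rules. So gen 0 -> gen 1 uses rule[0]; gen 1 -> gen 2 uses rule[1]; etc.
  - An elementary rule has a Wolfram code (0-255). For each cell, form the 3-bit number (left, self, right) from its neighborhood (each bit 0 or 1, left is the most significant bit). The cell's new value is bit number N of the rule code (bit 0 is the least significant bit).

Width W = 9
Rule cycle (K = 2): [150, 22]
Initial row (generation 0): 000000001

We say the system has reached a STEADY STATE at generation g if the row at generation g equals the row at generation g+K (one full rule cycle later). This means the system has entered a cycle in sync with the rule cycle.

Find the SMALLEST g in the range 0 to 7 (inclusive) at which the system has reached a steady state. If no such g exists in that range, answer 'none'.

Gen 0: 000000001
Gen 1 (rule 150): 000000011
Gen 2 (rule 22): 000000100
Gen 3 (rule 150): 000001110
Gen 4 (rule 22): 000010001
Gen 5 (rule 150): 000111011
Gen 6 (rule 22): 001000000
Gen 7 (rule 150): 011100000
Gen 8 (rule 22): 100010000
Gen 9 (rule 150): 110111000

Answer: none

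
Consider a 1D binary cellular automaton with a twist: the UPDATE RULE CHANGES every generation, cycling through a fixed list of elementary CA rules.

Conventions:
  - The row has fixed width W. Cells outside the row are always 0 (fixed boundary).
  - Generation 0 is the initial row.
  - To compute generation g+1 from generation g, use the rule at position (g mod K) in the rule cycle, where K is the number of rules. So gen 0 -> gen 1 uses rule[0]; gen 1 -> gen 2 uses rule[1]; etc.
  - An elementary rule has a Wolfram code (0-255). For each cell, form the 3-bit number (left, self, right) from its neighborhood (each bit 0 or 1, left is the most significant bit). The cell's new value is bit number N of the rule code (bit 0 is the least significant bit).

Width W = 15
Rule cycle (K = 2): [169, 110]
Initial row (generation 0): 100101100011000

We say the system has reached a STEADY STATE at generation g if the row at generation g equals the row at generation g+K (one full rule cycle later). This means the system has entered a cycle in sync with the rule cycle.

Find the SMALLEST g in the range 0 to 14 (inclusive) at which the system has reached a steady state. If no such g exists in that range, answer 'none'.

Answer: none

Derivation:
Gen 0: 100101100011000
Gen 1 (rule 169): 000011001010011
Gen 2 (rule 110): 000111011110111
Gen 3 (rule 169): 110110111101110
Gen 4 (rule 110): 111111100111010
Gen 5 (rule 169): 111111000110100
Gen 6 (rule 110): 100001001111100
Gen 7 (rule 169): 001100001111001
Gen 8 (rule 110): 011100011001011
Gen 9 (rule 169): 011001010000110
Gen 10 (rule 110): 111011110001110
Gen 11 (rule 169): 110111100101100
Gen 12 (rule 110): 111100101111100
Gen 13 (rule 169): 111000011111001
Gen 14 (rule 110): 101000110001011
Gen 15 (rule 169): 010010100100110
Gen 16 (rule 110): 110111101101110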